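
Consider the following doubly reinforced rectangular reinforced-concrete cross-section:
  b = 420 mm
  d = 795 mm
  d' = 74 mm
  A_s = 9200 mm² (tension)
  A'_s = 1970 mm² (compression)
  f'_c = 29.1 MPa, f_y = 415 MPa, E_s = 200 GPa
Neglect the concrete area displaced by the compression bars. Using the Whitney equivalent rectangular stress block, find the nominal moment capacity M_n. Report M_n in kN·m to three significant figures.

M_n ≈ 2540 kN·m

Assume both tension and compression steel yield.
Net tension couple steel: A_s − A'_s = 7230 mm².
a = (A_s − A'_s) f_y / (0.85 f'_c b) = 3000450/(0.85 × 29.1 × 420) = 288.82 mm.
c = a/β₁ = 288.82/0.842 = 343.02 mm; ε'_s = 0.003(c − d')/c = 0.0024 ≥ f_y/E_s = 0.0021, so compression steel does yield.
M_n = (A_s − A'_s) f_y (d − a/2) + A'_s f_y (d − d') = [3000450 × (795 − 144.41) + 817550 × (795 − 74)] × 10⁻⁶ = 1952.06 + 589.45 = 2541.51 kN·m.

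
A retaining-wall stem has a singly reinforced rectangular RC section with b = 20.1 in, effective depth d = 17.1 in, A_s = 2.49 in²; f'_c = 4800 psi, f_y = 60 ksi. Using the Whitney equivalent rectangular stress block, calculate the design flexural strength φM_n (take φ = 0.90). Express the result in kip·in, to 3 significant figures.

T = A_s f_y = 2.49 × 60 = 149.4 kips.
a = T/(0.85 f'_c b) = 149.4/(0.85 × 4.8 × 20.1) = 1.822 in.
M_n = T(d − a/2) = 149.4 × (17.1 − 0.911) = 2418.6 kip·in.
φM_n = 0.90 × 2418.6 = 2176.7 kip·in.

φM_n ≈ 2180 kip·in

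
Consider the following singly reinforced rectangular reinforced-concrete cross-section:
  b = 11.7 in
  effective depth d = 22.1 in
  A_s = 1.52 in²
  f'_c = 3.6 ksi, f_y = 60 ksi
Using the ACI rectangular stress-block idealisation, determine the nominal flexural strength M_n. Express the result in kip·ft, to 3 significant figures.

T = A_s f_y = 1.52 × 60 = 91.2 kips.
a = T/(0.85 f'_c b) = 91.2/(0.85 × 3.6 × 11.7) = 2.547 in.
M_n = T(d − a/2) = 91.2 × (22.1 − 1.2735) = 1899.4 kip·in = 1899.4/12 = 158.28 kip·ft.

M_n ≈ 158 kip·ft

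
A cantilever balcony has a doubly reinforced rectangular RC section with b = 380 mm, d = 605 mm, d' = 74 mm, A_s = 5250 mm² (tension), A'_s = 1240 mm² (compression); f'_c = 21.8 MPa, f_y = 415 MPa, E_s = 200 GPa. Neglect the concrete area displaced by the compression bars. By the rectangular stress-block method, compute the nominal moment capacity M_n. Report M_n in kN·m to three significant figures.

Assume both tension and compression steel yield.
Net tension couple steel: A_s − A'_s = 4010 mm².
a = (A_s − A'_s) f_y / (0.85 f'_c b) = 1664150/(0.85 × 21.8 × 380) = 236.34 mm.
c = a/β₁ = 236.34/0.85 = 278.05 mm; ε'_s = 0.003(c − d')/c = 0.0022 ≥ f_y/E_s = 0.0021, so compression steel does yield.
M_n = (A_s − A'_s) f_y (d − a/2) + A'_s f_y (d − d') = [1664150 × (605 − 118.17) + 514600 × (605 − 74)] × 10⁻⁶ = 810.16 + 273.25 = 1083.41 kN·m.

M_n ≈ 1080 kN·m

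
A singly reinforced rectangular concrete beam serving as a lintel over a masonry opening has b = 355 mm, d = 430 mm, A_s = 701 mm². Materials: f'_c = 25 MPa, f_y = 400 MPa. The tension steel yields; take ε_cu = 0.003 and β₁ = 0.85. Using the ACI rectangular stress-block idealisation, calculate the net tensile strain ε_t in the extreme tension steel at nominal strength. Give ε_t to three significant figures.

ε_t ≈ 0.0265

a = A_s f_y/(0.85 f'_c b) = 37.17 mm.
β₁ = 0.85, so c = a/β₁ = 37.17/0.85 = 43.73 mm.
From the linear strain diagram with ε_cu = 0.003: ε_t = 0.003 (d − c)/c = 0.003 × (430 − 43.73)/43.73 = 0.0265.
Since ε_t ≥ 0.005, the section is tension-controlled.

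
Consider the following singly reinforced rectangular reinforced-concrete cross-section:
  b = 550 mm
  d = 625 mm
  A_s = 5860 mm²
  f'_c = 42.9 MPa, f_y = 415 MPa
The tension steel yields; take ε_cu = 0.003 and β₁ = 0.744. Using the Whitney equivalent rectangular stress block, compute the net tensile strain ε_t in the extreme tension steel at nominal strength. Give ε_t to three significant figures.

a = A_s f_y/(0.85 f'_c b) = 121.26 mm.
β₁ = 0.744, so c = a/β₁ = 121.26/0.744 = 162.98 mm.
From the linear strain diagram with ε_cu = 0.003: ε_t = 0.003 (d − c)/c = 0.003 × (625 − 162.98)/162.98 = 0.00850.
Since ε_t ≥ 0.005, the section is tension-controlled.

ε_t ≈ 0.00850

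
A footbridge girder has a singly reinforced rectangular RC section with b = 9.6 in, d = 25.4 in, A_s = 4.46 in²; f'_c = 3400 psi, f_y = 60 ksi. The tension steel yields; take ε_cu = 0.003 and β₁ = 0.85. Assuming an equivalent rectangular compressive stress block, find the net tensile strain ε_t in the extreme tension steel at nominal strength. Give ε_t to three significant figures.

ε_t ≈ 0.00372

a = A_s f_y/(0.85 f'_c b) = 9.645 in.
β₁ = 0.85, so c = a/β₁ = 9.645/0.85 = 11.347 in.
From the linear strain diagram with ε_cu = 0.003: ε_t = 0.003 (d − c)/c = 0.003 × (25.4 − 11.347)/11.347 = 0.00372.
ε_t < 0.004 — the section is over-reinforced for flexure under ACI limits.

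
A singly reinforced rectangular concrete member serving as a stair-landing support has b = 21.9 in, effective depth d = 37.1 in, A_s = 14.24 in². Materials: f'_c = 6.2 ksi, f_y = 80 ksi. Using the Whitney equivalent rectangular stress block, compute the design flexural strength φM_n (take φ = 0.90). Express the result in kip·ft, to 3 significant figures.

φM_n ≈ 2750 kip·ft

T = A_s f_y = 14.24 × 80 = 1139.2 kips.
a = T/(0.85 f'_c b) = 1139.2/(0.85 × 6.2 × 21.9) = 9.871 in.
M_n = T(d − a/2) = 1139.2 × (37.1 − 4.9355) = 36641.8 kip·in = 36641.8/12 = 3053.48 kip·ft.
φM_n = 0.90 × 3053.48 = 2748.13 kip·ft.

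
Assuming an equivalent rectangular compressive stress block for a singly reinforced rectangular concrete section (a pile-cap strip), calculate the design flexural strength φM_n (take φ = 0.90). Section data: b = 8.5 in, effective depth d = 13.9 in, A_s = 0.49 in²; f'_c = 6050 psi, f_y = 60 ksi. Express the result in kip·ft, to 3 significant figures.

T = A_s f_y = 0.49 × 60 = 29.4 kips.
a = T/(0.85 f'_c b) = 29.4/(0.85 × 6.05 × 8.5) = 0.673 in.
M_n = T(d − a/2) = 29.4 × (13.9 − 0.3365) = 398.8 kip·in = 398.8/12 = 33.23 kip·ft.
φM_n = 0.90 × 33.23 = 29.91 kip·ft.

φM_n ≈ 29.9 kip·ft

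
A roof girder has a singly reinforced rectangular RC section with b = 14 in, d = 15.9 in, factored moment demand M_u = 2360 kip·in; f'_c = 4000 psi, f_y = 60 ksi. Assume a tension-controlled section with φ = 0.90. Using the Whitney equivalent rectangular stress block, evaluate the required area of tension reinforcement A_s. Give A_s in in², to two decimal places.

M_n = M_u/φ = 2360/0.90 = 2622.22 kip·in.
From M_n = 0.85 f'_c a b (d − a/2):
a = d − √(d² − 2M_n/(0.85 f'_c b)) = 15.9 − √(15.9² − 2 × 2622.22/(0.85 × 4 × 14)) = 3.957 in.
A_s = 0.85 f'_c a b / f_y = 0.85 × 4 × 3.957 × 14 / 60 = 3.139 in².

A_s ≈ 3.14 in²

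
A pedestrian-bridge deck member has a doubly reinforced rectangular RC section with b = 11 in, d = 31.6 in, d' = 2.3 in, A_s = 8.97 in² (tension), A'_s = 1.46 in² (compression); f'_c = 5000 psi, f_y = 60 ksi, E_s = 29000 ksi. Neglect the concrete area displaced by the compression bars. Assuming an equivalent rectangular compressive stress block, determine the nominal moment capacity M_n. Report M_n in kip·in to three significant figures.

M_n ≈ 14600 kip·in

Assume both steels yield.
a = (A_s − A'_s) f_y/(0.85 f'_c b) = (8.97 − 1.46) × 60/(0.85 × 5 × 11) = 9.639 in.
c = a/β₁ = 9.639/0.8 = 12.049 in; ε'_s = 0.003(c − d')/c = 0.0024 ≥ ε_y = 0.0021, so the compression steel yields.
M_n = (A_s − A'_s) f_y (d − a/2) + A'_s f_y (d − d') = 450.6 × (31.6 − 4.8195) + 87.6 × (31.6 − 2.3) = 12067.3 + 2566.7 = 14634.0 kip·in.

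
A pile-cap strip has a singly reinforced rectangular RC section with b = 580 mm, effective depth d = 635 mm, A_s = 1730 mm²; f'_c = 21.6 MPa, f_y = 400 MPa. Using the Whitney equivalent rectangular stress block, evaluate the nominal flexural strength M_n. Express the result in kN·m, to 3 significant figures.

M_n ≈ 417 kN·m

T = A_s f_y = 1730 × 400 = 692000 N = 692 kN.
From C = T: a = T/(0.85 f'_c b) = 692000/(0.85 × 21.6 × 580) = 64.98 mm.
M_n = T(d − a/2) = 692 kN × (635 − 32.49) mm = 416.94 kN·m.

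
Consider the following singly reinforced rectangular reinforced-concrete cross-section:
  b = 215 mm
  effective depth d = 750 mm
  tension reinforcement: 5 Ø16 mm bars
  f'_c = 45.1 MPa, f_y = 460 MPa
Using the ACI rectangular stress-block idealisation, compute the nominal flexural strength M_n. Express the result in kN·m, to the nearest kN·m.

A_s = 5 × 201 = 1005 mm².
T = A_s f_y = 1005 × 460 = 462300 N = 462.3 kN.
From C = T: a = T/(0.85 f'_c b) = 462300/(0.85 × 45.1 × 215) = 56.09 mm.
M_n = T(d − a/2) = 462.3 kN × (750 − 28.045) mm = 333.76 kN·m.

M_n ≈ 334 kN·m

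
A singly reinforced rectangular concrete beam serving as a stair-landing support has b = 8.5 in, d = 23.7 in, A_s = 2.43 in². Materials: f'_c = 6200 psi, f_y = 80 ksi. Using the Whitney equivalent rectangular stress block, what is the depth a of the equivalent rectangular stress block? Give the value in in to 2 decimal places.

a ≈ 4.34 in

T = A_s f_y = 2.43 × 80 = 194.4 kips.
a = T/(0.85 f'_c b) = 194.4/(0.85 × 6.2 × 8.5) = 4.34 in.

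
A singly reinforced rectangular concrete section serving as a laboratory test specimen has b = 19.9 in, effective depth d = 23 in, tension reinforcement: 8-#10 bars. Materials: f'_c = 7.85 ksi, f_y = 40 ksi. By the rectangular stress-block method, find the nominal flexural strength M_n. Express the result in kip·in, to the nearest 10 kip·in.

M_n ≈ 8730 kip·in

A_s = 8 × 1.27 = 10.16 in².
T = A_s f_y = 10.16 × 40 = 406.4 kips.
a = T/(0.85 f'_c b) = 406.4/(0.85 × 7.85 × 19.9) = 3.061 in.
M_n = T(d − a/2) = 406.4 × (23 − 1.5305) = 8725.2 kip·in.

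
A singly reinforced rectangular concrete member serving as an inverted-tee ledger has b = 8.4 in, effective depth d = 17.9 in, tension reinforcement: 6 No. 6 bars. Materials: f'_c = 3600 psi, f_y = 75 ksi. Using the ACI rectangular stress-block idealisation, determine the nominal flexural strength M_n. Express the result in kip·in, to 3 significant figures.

M_n ≈ 2780 kip·in

A_s = 6 × 0.44 = 2.64 in².
T = A_s f_y = 2.64 × 75 = 198 kips.
a = T/(0.85 f'_c b) = 198/(0.85 × 3.6 × 8.4) = 7.703 in.
M_n = T(d − a/2) = 198 × (17.9 − 3.8515) = 2781.6 kip·in.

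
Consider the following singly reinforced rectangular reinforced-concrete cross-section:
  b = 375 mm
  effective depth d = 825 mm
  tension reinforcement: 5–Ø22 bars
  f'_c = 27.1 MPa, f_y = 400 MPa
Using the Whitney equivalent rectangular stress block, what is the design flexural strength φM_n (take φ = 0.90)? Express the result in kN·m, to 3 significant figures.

A_s = 5 × 380 = 1900 mm².
T = A_s f_y = 1900 × 400 = 760000 N = 760 kN.
From C = T: a = T/(0.85 f'_c b) = 760000/(0.85 × 27.1 × 375) = 87.98 mm.
M_n = T(d − a/2) = 760 kN × (825 − 43.99) mm = 593.57 kN·m.
φM_n = 0.90 × 593.57 = 534.21 kN·m.

φM_n ≈ 534 kN·m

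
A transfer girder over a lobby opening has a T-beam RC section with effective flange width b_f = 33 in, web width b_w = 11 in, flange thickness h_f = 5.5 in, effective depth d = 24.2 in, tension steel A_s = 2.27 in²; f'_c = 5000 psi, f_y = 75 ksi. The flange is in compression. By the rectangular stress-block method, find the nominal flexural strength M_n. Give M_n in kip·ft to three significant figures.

M_n ≈ 335 kip·ft

Tension: T = A_s f_y = 2.27 × 75 = 170.25 kips.
Try a within the flange: a = T/(0.85 f'_c b_f) = 170.25/(0.85 × 5 × 33) = 1.214 in.
Since a = 1.214 ≤ h_f = 5.5 in, the stress block lies entirely in the flange; analyse as a rectangular beam of width b_f.
M_n = T(d − a/2) = 170.25 × (24.2 − 0.607) = 4016.7 kip·in.
M_n = 4016.7/12 = 334.73 kip·ft.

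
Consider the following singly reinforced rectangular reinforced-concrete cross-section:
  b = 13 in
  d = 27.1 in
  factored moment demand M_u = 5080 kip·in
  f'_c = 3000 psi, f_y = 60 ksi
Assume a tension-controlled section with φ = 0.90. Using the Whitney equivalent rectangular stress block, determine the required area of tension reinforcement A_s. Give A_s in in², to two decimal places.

M_n = M_u/φ = 5080/0.90 = 5644.44 kip·in.
From M_n = 0.85 f'_c a b (d − a/2):
a = d − √(d² − 2M_n/(0.85 f'_c b)) = 27.1 − √(27.1² − 2 × 5644.44/(0.85 × 3 × 13)) = 7.254 in.
A_s = 0.85 f'_c a b / f_y = 0.85 × 3 × 7.254 × 13 / 60 = 4.008 in².

A_s ≈ 4.01 in²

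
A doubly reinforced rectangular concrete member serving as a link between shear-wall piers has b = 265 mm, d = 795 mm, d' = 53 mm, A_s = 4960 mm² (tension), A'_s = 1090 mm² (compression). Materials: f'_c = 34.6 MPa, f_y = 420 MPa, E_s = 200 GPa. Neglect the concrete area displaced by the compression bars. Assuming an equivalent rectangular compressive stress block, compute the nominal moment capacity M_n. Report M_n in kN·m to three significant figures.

Assume both tension and compression steel yield.
Net tension couple steel: A_s − A'_s = 3870 mm².
a = (A_s − A'_s) f_y / (0.85 f'_c b) = 1625400/(0.85 × 34.6 × 265) = 208.55 mm.
c = a/β₁ = 208.55/0.803 = 259.71 mm; ε'_s = 0.003(c − d')/c = 0.0024 ≥ f_y/E_s = 0.0021, so compression steel does yield.
M_n = (A_s − A'_s) f_y (d − a/2) + A'_s f_y (d − d') = [1625400 × (795 − 104.275) + 457800 × (795 − 53)] × 10⁻⁶ = 1122.70 + 339.69 = 1462.39 kN·m.

M_n ≈ 1460 kN·m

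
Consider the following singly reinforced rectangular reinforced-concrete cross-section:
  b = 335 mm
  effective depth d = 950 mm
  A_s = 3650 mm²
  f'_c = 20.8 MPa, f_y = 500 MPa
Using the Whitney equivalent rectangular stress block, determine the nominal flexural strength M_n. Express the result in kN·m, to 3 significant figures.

M_n ≈ 1450 kN·m

T = A_s f_y = 3650 × 500 = 1825000 N = 1825 kN.
From C = T: a = T/(0.85 f'_c b) = 1825000/(0.85 × 20.8 × 335) = 308.13 mm.
M_n = T(d − a/2) = 1825 kN × (950 − 154.065) mm = 1452.58 kN·m.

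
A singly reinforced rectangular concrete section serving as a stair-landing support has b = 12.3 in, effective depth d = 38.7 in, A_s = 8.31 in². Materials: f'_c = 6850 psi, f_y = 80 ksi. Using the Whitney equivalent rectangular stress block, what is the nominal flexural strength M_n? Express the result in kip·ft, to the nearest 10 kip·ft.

M_n ≈ 1890 kip·ft

T = A_s f_y = 8.31 × 80 = 664.8 kips.
a = T/(0.85 f'_c b) = 664.8/(0.85 × 6.85 × 12.3) = 9.283 in.
M_n = T(d − a/2) = 664.8 × (38.7 − 4.6415) = 22642.1 kip·in = 22642.1/12 = 1886.84 kip·ft.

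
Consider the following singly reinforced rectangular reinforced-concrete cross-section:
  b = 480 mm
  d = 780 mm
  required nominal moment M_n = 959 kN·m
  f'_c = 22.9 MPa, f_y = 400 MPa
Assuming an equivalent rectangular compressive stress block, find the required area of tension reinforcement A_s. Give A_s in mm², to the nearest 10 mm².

With M_n = 0.85 f'_c a b (d − a/2), solve the quadratic for a:
a = d − √(d² − 2M_n/(0.85 f'_c b)) = 780 − √(780² − 2 × 959×10⁶/(0.85 × 22.9 × 480)) = 145.09 mm.
A_s = 0.85 f'_c a b / f_y = 0.85 × 22.9 × 145.09 × 480 / 400 = 3389.0 mm².

A_s ≈ 3390 mm²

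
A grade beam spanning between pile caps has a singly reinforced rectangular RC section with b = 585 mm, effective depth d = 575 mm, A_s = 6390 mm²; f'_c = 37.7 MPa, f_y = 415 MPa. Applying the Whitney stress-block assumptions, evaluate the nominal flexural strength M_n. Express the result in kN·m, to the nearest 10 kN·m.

T = A_s f_y = 6390 × 415 = 2651850 N = 2651.85 kN.
From C = T: a = T/(0.85 f'_c b) = 2651850/(0.85 × 37.7 × 585) = 141.46 mm.
M_n = T(d − a/2) = 2651.85 kN × (575 − 70.73) mm = 1337.25 kN·m.

M_n ≈ 1340 kN·m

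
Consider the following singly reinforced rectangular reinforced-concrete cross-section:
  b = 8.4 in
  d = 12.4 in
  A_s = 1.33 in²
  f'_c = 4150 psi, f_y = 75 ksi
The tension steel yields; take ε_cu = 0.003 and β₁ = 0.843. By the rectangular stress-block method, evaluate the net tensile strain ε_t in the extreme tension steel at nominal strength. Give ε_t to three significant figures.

ε_t ≈ 0.00632

a = A_s f_y/(0.85 f'_c b) = 3.366 in.
β₁ = 0.843, so c = a/β₁ = 3.366/0.843 = 3.993 in.
From the linear strain diagram with ε_cu = 0.003: ε_t = 0.003 (d − c)/c = 0.003 × (12.4 − 3.993)/3.993 = 0.00632.
Since ε_t ≥ 0.005, the section is tension-controlled.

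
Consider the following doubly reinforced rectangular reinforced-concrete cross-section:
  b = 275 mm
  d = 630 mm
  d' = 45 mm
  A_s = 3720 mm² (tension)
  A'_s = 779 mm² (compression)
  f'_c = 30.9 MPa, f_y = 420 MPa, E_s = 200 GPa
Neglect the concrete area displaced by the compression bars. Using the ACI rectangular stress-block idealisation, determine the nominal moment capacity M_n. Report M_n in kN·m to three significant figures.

M_n ≈ 864 kN·m

Assume both tension and compression steel yield.
Net tension couple steel: A_s − A'_s = 2941 mm².
a = (A_s − A'_s) f_y / (0.85 f'_c b) = 1235220/(0.85 × 30.9 × 275) = 171.02 mm.
c = a/β₁ = 171.02/0.829 = 206.30 mm; ε'_s = 0.003(c − d')/c = 0.0023 ≥ f_y/E_s = 0.0021, so compression steel does yield.
M_n = (A_s − A'_s) f_y (d − a/2) + A'_s f_y (d − d') = [1235220 × (630 − 85.51) + 327180 × (630 − 45)] × 10⁻⁶ = 672.56 + 191.40 = 863.96 kN·m.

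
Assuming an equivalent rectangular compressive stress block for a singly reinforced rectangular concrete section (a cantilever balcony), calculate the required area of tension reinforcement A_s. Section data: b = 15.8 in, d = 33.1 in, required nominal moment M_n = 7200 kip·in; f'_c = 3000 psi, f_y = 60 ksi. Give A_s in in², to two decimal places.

A_s ≈ 3.98 in²

From M_n = 0.85 f'_c a b (d − a/2):
a = d − √(d² − 2M_n/(0.85 f'_c b)) = 33.1 − √(33.1² − 2 × 7200/(0.85 × 3 × 15.8)) = 5.930 in.
A_s = 0.85 f'_c a b / f_y = 0.85 × 3 × 5.930 × 15.8 / 60 = 3.982 in².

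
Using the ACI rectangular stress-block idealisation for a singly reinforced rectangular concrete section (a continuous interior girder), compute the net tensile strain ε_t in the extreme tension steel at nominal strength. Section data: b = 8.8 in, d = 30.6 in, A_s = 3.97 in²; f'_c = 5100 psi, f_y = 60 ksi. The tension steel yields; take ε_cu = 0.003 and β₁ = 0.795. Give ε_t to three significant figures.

a = A_s f_y/(0.85 f'_c b) = 6.244 in.
β₁ = 0.795, so c = a/β₁ = 6.244/0.795 = 7.854 in.
From the linear strain diagram with ε_cu = 0.003: ε_t = 0.003 (d − c)/c = 0.003 × (30.6 − 7.854)/7.854 = 0.00869.
Since ε_t ≥ 0.005, the section is tension-controlled.

ε_t ≈ 0.00869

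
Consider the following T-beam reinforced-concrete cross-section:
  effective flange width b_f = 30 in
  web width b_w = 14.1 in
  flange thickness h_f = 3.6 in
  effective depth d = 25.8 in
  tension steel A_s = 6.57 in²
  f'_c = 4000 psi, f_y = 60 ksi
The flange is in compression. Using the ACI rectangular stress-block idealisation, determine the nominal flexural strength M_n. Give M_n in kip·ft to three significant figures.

Tension: T = A_s f_y = 6.57 × 60 = 394.2 kips.
Try a within the flange: a = T/(0.85 f'_c b_f) = 394.2/(0.85 × 4 × 30) = 3.865 in.
a = 3.865 > h_f = 3.6 in: the block extends into the web. Split into flange-overhang and web parts.
C_f = 0.85 f'_c (b_f − b_w) h_f = 0.85 × 4 × (30 − 14.1) × 3.6 = 194.6 kips.
Remaining web compression depth: a_w = (T − C_f)/(0.85 f'_c b_w) = (394.2 − 194.6)/(0.85 × 4 × 14.1) = 4.164 in.
M_n = C_f(d − h_f/2) + (T − C_f)(d − a_w/2) = 194.6 × (25.8 − 1.8) + 199.6 × (25.8 − 2.082) = 4670.4 + 4734.1 = 9404.5 kip·in.
M_n = 9404.5/12 = 783.71 kip·ft.

M_n ≈ 784 kip·ft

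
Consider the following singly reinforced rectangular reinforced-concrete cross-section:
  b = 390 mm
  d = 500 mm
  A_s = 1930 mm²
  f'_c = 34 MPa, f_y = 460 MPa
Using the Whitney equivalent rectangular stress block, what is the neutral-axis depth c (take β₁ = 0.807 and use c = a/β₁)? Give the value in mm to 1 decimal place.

T = A_s f_y = 1930 × 460 = 887800 N = 887.8 kN.
Setting C = 0.85 f'_c a b equal to T: a = 887800/(0.85 × 34 × 390) = 78.769 mm.
With β₁ = 0.807, c = a/β₁ = 78.769/0.807 = 97.6 mm.

c ≈ 97.6 mm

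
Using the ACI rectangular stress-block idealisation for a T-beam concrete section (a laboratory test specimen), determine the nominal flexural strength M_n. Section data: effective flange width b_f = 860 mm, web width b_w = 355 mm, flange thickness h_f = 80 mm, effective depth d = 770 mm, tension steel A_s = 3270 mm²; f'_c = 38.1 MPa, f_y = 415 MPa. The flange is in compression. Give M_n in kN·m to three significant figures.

M_n ≈ 1010 kN·m

Tension: T = A_s f_y = 3270 × 415 = 1357050 N.
Try a within the flange: a = T/(0.85 f'_c b_f) = 1357050/(0.85 × 38.1 × 860) = 48.73 mm.
Since a = 48.73 ≤ h_f = 80 mm, the stress block lies entirely in the flange; analyse as a rectangular beam of width b_f.
M_n = T(d − a/2) = 1357050 × (770 − 24.365) = 1011.86 × 10⁶ N·mm.
M_n = 1011.86 kN·m.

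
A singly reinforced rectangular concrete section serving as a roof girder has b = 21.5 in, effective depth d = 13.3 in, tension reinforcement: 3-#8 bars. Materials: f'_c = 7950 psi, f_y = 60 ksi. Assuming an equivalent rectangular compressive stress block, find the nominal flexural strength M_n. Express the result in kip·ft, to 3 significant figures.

M_n ≈ 152 kip·ft

A_s = 3 × 0.79 = 2.37 in².
T = A_s f_y = 2.37 × 60 = 142.2 kips.
a = T/(0.85 f'_c b) = 142.2/(0.85 × 7.95 × 21.5) = 0.979 in.
M_n = T(d − a/2) = 142.2 × (13.3 − 0.4895) = 1821.7 kip·in = 1821.7/12 = 151.81 kip·ft.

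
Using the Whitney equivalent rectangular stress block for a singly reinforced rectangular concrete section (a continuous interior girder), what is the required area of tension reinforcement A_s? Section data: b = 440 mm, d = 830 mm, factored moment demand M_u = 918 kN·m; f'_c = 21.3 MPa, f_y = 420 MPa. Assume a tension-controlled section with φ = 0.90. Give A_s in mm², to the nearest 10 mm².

A_s ≈ 3260 mm²

M_n = M_u/φ = 918/0.90 = 1020 kN·m.
With M_n = 0.85 f'_c a b (d − a/2), solve the quadratic for a:
a = d − √(d² − 2M_n/(0.85 f'_c b)) = 830 − √(830² − 2 × 1020×10⁶/(0.85 × 21.3 × 440)) = 172.11 mm.
A_s = 0.85 f'_c a b / f_y = 0.85 × 21.3 × 172.11 × 440 / 420 = 3264.4 mm².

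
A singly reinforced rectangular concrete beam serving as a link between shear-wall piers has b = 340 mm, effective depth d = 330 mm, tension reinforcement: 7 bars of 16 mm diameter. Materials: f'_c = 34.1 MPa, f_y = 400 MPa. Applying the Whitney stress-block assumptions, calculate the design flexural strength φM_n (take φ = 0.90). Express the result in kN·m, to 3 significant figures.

φM_n ≈ 153 kN·m

A_s = 7 × 201 = 1407 mm².
T = A_s f_y = 1407 × 400 = 562800 N = 562.8 kN.
From C = T: a = T/(0.85 f'_c b) = 562800/(0.85 × 34.1 × 340) = 57.11 mm.
M_n = T(d − a/2) = 562.8 kN × (330 − 28.555) mm = 169.65 kN·m.
φM_n = 0.90 × 169.65 = 152.69 kN·m.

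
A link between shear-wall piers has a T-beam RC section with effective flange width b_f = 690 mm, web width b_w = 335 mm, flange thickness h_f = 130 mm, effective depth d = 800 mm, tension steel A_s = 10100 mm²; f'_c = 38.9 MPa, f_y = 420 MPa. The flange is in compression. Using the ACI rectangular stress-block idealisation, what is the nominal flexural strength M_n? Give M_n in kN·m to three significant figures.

Tension: T = A_s f_y = 10100 × 420 = 4242000 N.
Try a within the flange: a = T/(0.85 f'_c b_f) = 4242000/(0.85 × 38.9 × 690) = 185.93 mm.
a = 185.93 > h_f = 130 mm: the block extends into the web. Split into flange-overhang and web parts.
C_f = 0.85 f'_c (b_f − b_w) h_f = 0.85 × 38.9 × (690 − 335) × 130 = 1525950 N.
Remaining web compression depth: a_w = (T − C_f)/(0.85 f'_c b_w) = (4242000 − 1525950)/(0.85 × 38.9 × 335) = 245.20 mm.
M_n = C_f(d − h_f/2) + (T − C_f)(d − a_w/2) = 1525950 × (800 − 65) + 2716050 × (800 − 122.6) = 1121.57 + 1839.85 = 2961.42 × 10⁶ N·mm.
M_n = 2961.42 kN·m.

M_n ≈ 2960 kN·m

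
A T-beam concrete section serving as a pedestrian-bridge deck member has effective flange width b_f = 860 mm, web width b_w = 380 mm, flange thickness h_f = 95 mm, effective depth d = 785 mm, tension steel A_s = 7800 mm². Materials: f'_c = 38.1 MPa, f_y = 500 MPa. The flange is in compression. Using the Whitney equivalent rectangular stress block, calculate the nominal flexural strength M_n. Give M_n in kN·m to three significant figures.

M_n ≈ 2750 kN·m

Tension: T = A_s f_y = 7800 × 500 = 3900000 N.
Try a within the flange: a = T/(0.85 f'_c b_f) = 3900000/(0.85 × 38.1 × 860) = 140.03 mm.
a = 140.03 > h_f = 95 mm: the block extends into the web. Split into flange-overhang and web parts.
C_f = 0.85 f'_c (b_f − b_w) h_f = 0.85 × 38.1 × (860 − 380) × 95 = 1476756 N.
Remaining web compression depth: a_w = (T − C_f)/(0.85 f'_c b_w) = (3900000 − 1476756)/(0.85 × 38.1 × 380) = 196.91 mm.
M_n = C_f(d − h_f/2) + (T − C_f)(d − a_w/2) = 1476756 × (785 − 47.5) + 2423244 × (785 − 98.455) = 1089.11 + 1663.67 = 2752.78 × 10⁶ N·mm.
M_n = 2752.78 kN·m.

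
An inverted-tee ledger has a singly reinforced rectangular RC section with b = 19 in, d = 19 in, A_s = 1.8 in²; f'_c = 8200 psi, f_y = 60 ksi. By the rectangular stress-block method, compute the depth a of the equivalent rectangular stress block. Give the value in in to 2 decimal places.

T = A_s f_y = 1.8 × 60 = 108 kips.
a = T/(0.85 f'_c b) = 108/(0.85 × 8.2 × 19) = 0.82 in.

a ≈ 0.82 in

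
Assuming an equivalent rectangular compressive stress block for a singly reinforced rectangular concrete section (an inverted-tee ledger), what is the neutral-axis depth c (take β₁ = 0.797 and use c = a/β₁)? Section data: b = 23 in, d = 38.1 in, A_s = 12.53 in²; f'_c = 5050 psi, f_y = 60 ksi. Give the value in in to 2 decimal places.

c ≈ 9.55 in

T = A_s f_y = 12.53 × 60 = 751.8 kips.
a = T/(0.85 f'_c b) = 751.8/(0.85 × 5.05 × 23) = 7.6149 in.
With β₁ = 0.797, c = a/β₁ = 7.6149/0.797 = 9.55 in.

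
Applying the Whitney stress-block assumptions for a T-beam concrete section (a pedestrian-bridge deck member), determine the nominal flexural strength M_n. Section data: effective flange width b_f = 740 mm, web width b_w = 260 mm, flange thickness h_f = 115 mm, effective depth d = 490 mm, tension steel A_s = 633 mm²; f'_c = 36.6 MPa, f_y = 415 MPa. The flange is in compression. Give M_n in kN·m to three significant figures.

M_n ≈ 127 kN·m

Tension: T = A_s f_y = 633 × 415 = 262695 N.
Try a within the flange: a = T/(0.85 f'_c b_f) = 262695/(0.85 × 36.6 × 740) = 11.41 mm.
Since a = 11.41 ≤ h_f = 115 mm, the stress block lies entirely in the flange; analyse as a rectangular beam of width b_f.
M_n = T(d − a/2) = 262695 × (490 − 5.705) = 127.22 × 10⁶ N·mm.
M_n = 127.22 kN·m.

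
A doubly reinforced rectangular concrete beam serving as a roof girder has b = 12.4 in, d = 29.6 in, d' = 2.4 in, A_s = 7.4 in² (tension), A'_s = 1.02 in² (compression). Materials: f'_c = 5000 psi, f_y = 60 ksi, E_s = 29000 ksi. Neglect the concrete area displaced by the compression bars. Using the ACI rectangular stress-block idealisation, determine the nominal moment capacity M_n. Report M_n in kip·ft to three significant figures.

M_n ≈ 967 kip·ft

Assume both steels yield.
a = (A_s − A'_s) f_y/(0.85 f'_c b) = (7.4 − 1.02) × 60/(0.85 × 5 × 12.4) = 7.264 in.
c = a/β₁ = 7.264/0.8 = 9.080 in; ε'_s = 0.003(c − d')/c = 0.0022 ≥ ε_y = 0.0021, so the compression steel yields.
M_n = (A_s − A'_s) f_y (d − a/2) + A'_s f_y (d − d') = 382.8 × (29.6 − 3.632) + 61.2 × (29.6 − 2.4) = 9940.6 + 1664.6 = 11605.2 kip·in = 11605.2/12 = 967.10 kip·ft.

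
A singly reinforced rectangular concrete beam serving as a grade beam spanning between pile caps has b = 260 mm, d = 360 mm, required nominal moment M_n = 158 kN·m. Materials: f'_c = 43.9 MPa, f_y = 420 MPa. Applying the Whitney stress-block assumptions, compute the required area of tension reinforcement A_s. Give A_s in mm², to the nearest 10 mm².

A_s ≈ 1120 mm²

With M_n = 0.85 f'_c a b (d − a/2), solve the quadratic for a:
a = d − √(d² − 2M_n/(0.85 f'_c b)) = 360 − √(360² − 2 × 158×10⁶/(0.85 × 43.9 × 260)) = 48.51 mm.
A_s = 0.85 f'_c a b / f_y = 0.85 × 43.9 × 48.51 × 260 / 420 = 1120.6 mm².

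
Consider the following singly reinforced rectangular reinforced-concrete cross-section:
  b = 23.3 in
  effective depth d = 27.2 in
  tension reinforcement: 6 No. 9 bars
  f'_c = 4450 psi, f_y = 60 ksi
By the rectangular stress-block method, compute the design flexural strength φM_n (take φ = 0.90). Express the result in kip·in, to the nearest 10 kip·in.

A_s = 6 × 1 = 6 in².
T = A_s f_y = 6 × 60 = 360 kips.
a = T/(0.85 f'_c b) = 360/(0.85 × 4.45 × 23.3) = 4.085 in.
M_n = T(d − a/2) = 360 × (27.2 − 2.0425) = 9056.7 kip·in.
φM_n = 0.90 × 9056.7 = 8151.0 kip·in.

φM_n ≈ 8150 kip·in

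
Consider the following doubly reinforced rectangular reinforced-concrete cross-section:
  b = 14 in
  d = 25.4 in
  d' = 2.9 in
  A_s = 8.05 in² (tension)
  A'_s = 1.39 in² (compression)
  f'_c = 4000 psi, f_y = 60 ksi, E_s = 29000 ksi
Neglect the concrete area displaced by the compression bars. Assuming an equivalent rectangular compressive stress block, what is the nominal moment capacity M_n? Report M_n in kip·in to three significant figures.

Assume both steels yield.
a = (A_s − A'_s) f_y/(0.85 f'_c b) = (8.05 − 1.39) × 60/(0.85 × 4 × 14) = 8.395 in.
c = a/β₁ = 8.395/0.85 = 9.876 in; ε'_s = 0.003(c − d')/c = 0.0021 ≥ ε_y = 0.0021, so the compression steel yields.
M_n = (A_s − A'_s) f_y (d − a/2) + A'_s f_y (d − d') = 399.6 × (25.4 − 4.1975) + 83.4 × (25.4 − 2.9) = 8472.5 + 1876.5 = 10349.0 kip·in.

M_n ≈ 10300 kip·in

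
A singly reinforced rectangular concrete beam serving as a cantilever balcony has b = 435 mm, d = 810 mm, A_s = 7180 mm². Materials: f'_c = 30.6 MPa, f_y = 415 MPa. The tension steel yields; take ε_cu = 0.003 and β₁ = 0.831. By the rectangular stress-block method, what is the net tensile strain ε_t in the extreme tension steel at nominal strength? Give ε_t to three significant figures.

ε_t ≈ 0.00467

a = A_s f_y/(0.85 f'_c b) = 263.36 mm.
β₁ = 0.831, so c = a/β₁ = 263.36/0.831 = 316.92 mm.
From the linear strain diagram with ε_cu = 0.003: ε_t = 0.003 (d − c)/c = 0.003 × (810 − 316.92)/316.92 = 0.00467.
ε_t is between 0.004 and 0.005 — transition zone.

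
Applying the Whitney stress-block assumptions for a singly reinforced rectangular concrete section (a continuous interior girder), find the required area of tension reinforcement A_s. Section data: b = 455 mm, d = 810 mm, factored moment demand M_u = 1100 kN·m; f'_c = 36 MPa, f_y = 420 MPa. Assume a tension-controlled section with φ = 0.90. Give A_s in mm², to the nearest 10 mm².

M_n = M_u/φ = 1100/0.90 = 1222.22 kN·m.
With M_n = 0.85 f'_c a b (d − a/2), solve the quadratic for a:
a = d − √(d² − 2M_n/(0.85 f'_c b)) = 810 − √(810² − 2 × 1222.22×10⁶/(0.85 × 36 × 455)) = 116.80 mm.
A_s = 0.85 f'_c a b / f_y = 0.85 × 36 × 116.80 × 455 / 420 = 3871.9 mm².

A_s ≈ 3870 mm²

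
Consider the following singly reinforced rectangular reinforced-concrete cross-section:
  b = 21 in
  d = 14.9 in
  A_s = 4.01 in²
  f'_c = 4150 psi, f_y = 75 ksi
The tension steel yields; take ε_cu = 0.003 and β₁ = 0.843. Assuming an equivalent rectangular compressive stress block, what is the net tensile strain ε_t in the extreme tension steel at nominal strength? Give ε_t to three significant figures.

ε_t ≈ 0.00628

a = A_s f_y/(0.85 f'_c b) = 4.060 in.
β₁ = 0.843, so c = a/β₁ = 4.060/0.843 = 4.816 in.
From the linear strain diagram with ε_cu = 0.003: ε_t = 0.003 (d − c)/c = 0.003 × (14.9 − 4.816)/4.816 = 0.00628.
Since ε_t ≥ 0.005, the section is tension-controlled.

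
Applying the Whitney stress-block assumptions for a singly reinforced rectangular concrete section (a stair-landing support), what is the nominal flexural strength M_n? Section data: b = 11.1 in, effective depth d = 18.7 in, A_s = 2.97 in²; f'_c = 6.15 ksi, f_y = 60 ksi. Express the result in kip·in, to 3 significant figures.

M_n ≈ 3060 kip·in

T = A_s f_y = 2.97 × 60 = 178.2 kips.
a = T/(0.85 f'_c b) = 178.2/(0.85 × 6.15 × 11.1) = 3.071 in.
M_n = T(d − a/2) = 178.2 × (18.7 − 1.5355) = 3058.7 kip·in.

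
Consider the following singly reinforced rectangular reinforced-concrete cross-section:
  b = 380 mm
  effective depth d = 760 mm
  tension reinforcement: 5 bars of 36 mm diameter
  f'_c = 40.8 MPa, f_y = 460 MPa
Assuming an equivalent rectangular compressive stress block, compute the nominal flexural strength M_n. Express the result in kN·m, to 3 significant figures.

A_s = 5 × 1018 = 5090 mm².
T = A_s f_y = 5090 × 460 = 2341400 N = 2341.4 kN.
From C = T: a = T/(0.85 f'_c b) = 2341400/(0.85 × 40.8 × 380) = 177.67 mm.
M_n = T(d − a/2) = 2341.4 kN × (760 − 88.835) mm = 1571.47 kN·m.

M_n ≈ 1570 kN·m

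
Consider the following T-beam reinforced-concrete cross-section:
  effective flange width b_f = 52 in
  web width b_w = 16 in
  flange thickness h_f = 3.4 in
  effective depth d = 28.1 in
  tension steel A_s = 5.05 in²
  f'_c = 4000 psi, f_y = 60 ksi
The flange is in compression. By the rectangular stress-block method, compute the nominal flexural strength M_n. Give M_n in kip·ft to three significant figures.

Tension: T = A_s f_y = 5.05 × 60 = 303 kips.
Try a within the flange: a = T/(0.85 f'_c b_f) = 303/(0.85 × 4 × 52) = 1.714 in.
Since a = 1.714 ≤ h_f = 3.4 in, the stress block lies entirely in the flange; analyse as a rectangular beam of width b_f.
M_n = T(d − a/2) = 303 × (28.1 − 0.857) = 8254.6 kip·in.
M_n = 8254.6/12 = 687.88 kip·ft.

M_n ≈ 688 kip·ft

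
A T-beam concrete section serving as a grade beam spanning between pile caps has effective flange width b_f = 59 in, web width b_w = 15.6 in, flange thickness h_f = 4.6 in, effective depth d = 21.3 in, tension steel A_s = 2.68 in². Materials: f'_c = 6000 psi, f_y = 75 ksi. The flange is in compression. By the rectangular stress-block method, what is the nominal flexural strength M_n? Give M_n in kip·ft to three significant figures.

M_n ≈ 351 kip·ft

Tension: T = A_s f_y = 2.68 × 75 = 201 kips.
Try a within the flange: a = T/(0.85 f'_c b_f) = 201/(0.85 × 6 × 59) = 0.668 in.
Since a = 0.668 ≤ h_f = 4.6 in, the stress block lies entirely in the flange; analyse as a rectangular beam of width b_f.
M_n = T(d − a/2) = 201 × (21.3 − 0.334) = 4214.2 kip·in.
M_n = 4214.2/12 = 351.18 kip·ft.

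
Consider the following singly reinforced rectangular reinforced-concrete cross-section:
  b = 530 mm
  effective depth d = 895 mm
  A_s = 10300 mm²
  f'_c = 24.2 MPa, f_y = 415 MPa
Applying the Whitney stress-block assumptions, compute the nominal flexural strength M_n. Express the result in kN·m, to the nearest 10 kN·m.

T = A_s f_y = 10300 × 415 = 4274500 N = 4274.5 kN.
From C = T: a = T/(0.85 f'_c b) = 4274500/(0.85 × 24.2 × 530) = 392.08 mm.
M_n = T(d − a/2) = 4274.5 kN × (895 − 196.04) mm = 2987.70 kN·m.

M_n ≈ 2990 kN·m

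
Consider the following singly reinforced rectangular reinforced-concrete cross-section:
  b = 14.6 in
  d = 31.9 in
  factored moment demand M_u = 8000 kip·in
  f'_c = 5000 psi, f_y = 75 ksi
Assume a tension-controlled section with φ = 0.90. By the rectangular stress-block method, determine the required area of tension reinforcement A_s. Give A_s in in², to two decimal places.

A_s ≈ 4.02 in²

M_n = M_u/φ = 8000/0.90 = 8888.89 kip·in.
From M_n = 0.85 f'_c a b (d − a/2):
a = d − √(d² − 2M_n/(0.85 f'_c b)) = 31.9 − √(31.9² − 2 × 8888.89/(0.85 × 5 × 14.6)) = 4.861 in.
A_s = 0.85 f'_c a b / f_y = 0.85 × 5 × 4.861 × 14.6 / 75 = 4.022 in².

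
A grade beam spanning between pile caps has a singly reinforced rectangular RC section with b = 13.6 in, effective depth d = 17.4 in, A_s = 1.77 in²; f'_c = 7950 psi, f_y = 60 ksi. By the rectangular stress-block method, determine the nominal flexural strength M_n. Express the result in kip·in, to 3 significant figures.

T = A_s f_y = 1.77 × 60 = 106.2 kips.
a = T/(0.85 f'_c b) = 106.2/(0.85 × 7.95 × 13.6) = 1.156 in.
M_n = T(d − a/2) = 106.2 × (17.4 − 0.578) = 1786.5 kip·in.

M_n ≈ 1790 kip·in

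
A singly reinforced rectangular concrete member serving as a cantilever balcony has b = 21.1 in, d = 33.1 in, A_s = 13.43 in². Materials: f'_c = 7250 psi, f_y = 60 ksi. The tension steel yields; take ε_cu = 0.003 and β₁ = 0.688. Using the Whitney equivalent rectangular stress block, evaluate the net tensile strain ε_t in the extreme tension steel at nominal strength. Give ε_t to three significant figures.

ε_t ≈ 0.00802

a = A_s f_y/(0.85 f'_c b) = 6.197 in.
β₁ = 0.688, so c = a/β₁ = 6.197/0.688 = 9.007 in.
From the linear strain diagram with ε_cu = 0.003: ε_t = 0.003 (d − c)/c = 0.003 × (33.1 − 9.007)/9.007 = 0.00802.
Since ε_t ≥ 0.005, the section is tension-controlled.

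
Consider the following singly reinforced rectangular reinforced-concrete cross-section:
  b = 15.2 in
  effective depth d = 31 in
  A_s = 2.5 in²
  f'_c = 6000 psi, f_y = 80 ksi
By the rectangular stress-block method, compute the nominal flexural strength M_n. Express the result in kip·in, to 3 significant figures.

T = A_s f_y = 2.5 × 80 = 200 kips.
a = T/(0.85 f'_c b) = 200/(0.85 × 6 × 15.2) = 2.580 in.
M_n = T(d − a/2) = 200 × (31 − 1.29) = 5942.0 kip·in.

M_n ≈ 5940 kip·in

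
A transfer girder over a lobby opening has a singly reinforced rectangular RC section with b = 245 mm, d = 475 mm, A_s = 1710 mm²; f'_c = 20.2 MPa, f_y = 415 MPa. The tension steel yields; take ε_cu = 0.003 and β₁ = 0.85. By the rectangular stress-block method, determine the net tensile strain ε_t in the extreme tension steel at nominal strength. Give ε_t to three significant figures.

a = A_s f_y/(0.85 f'_c b) = 168.70 mm.
β₁ = 0.85, so c = a/β₁ = 168.70/0.85 = 198.47 mm.
From the linear strain diagram with ε_cu = 0.003: ε_t = 0.003 (d − c)/c = 0.003 × (475 − 198.47)/198.47 = 0.00418.
ε_t is between 0.004 and 0.005 — transition zone.

ε_t ≈ 0.00418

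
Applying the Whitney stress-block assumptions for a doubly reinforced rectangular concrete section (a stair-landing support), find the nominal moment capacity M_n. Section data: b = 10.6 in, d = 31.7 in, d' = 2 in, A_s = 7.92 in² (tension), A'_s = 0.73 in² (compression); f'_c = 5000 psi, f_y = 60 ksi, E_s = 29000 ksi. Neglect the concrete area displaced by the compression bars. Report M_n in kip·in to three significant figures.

Assume both steels yield.
a = (A_s − A'_s) f_y/(0.85 f'_c b) = (7.92 − 0.73) × 60/(0.85 × 5 × 10.6) = 9.576 in.
c = a/β₁ = 9.576/0.8 = 11.970 in; ε'_s = 0.003(c − d')/c = 0.0025 ≥ ε_y = 0.0021, so the compression steel yields.
M_n = (A_s − A'_s) f_y (d − a/2) + A'_s f_y (d − d') = 431.4 × (31.7 − 4.788) + 43.8 × (31.7 − 2) = 11609.8 + 1300.9 = 12910.7 kip·in.

M_n ≈ 12900 kip·in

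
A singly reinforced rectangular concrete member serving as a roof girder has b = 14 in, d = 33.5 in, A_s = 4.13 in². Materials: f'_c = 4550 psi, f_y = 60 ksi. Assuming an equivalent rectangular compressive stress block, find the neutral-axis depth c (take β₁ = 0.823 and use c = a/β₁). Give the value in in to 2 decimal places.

T = A_s f_y = 4.13 × 60 = 247.8 kips.
a = T/(0.85 f'_c b) = 247.8/(0.85 × 4.55 × 14) = 4.5766 in.
With β₁ = 0.823, c = a/β₁ = 4.5766/0.823 = 5.56 in.

c ≈ 5.56 in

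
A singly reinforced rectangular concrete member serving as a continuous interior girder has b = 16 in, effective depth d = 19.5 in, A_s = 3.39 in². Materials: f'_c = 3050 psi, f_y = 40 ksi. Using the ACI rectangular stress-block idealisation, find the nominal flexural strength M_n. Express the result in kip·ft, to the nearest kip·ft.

T = A_s f_y = 3.39 × 40 = 135.6 kips.
a = T/(0.85 f'_c b) = 135.6/(0.85 × 3.05 × 16) = 3.269 in.
M_n = T(d − a/2) = 135.6 × (19.5 − 1.6345) = 2422.6 kip·in = 2422.6/12 = 201.88 kip·ft.

M_n ≈ 202 kip·ft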